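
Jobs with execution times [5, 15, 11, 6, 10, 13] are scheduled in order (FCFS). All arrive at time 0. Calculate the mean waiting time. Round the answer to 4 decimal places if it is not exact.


FCFS order (as given): [5, 15, 11, 6, 10, 13]
Waiting times:
  Job 1: wait = 0
  Job 2: wait = 5
  Job 3: wait = 20
  Job 4: wait = 31
  Job 5: wait = 37
  Job 6: wait = 47
Sum of waiting times = 140
Average waiting time = 140/6 = 23.3333

23.3333


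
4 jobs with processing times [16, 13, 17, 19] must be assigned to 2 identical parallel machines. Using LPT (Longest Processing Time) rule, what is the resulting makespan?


Sort jobs in decreasing order (LPT): [19, 17, 16, 13]
Assign each job to the least loaded machine:
  Machine 1: jobs [19, 13], load = 32
  Machine 2: jobs [17, 16], load = 33
Makespan = max load = 33

33


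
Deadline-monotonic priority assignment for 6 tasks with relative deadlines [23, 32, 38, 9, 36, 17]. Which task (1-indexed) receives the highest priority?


Sort tasks by relative deadline (ascending):
  Task 4: deadline = 9
  Task 6: deadline = 17
  Task 1: deadline = 23
  Task 2: deadline = 32
  Task 5: deadline = 36
  Task 3: deadline = 38
Priority order (highest first): [4, 6, 1, 2, 5, 3]
Highest priority task = 4

4


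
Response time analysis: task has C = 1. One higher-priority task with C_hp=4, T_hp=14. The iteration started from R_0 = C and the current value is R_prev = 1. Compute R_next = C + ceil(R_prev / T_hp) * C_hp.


R_next = C + ceil(R_prev / T_hp) * C_hp
ceil(1 / 14) = ceil(0.0714) = 1
Interference = 1 * 4 = 4
R_next = 1 + 4 = 5

5


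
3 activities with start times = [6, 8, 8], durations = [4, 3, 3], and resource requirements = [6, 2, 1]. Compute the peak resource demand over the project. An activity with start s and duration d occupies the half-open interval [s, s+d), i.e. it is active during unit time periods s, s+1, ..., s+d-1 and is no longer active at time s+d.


Each activity i is active on [start_i, start_i + duration_i).
Compute total resource usage per time slot:
  t=0: active resources = [], total = 0
  t=1: active resources = [], total = 0
  t=2: active resources = [], total = 0
  t=3: active resources = [], total = 0
  t=4: active resources = [], total = 0
  t=5: active resources = [], total = 0
  t=6: active resources = [6], total = 6
  t=7: active resources = [6], total = 6
  t=8: active resources = [6, 2, 1], total = 9
  t=9: active resources = [6, 2, 1], total = 9
  t=10: active resources = [2, 1], total = 3
Peak resource demand = 9

9


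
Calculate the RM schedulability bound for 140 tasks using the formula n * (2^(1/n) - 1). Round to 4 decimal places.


Compute 2^(1/140) = 1.0049633280
Subtract 1: 1.0049633280 - 1 = 0.0049633280
Multiply by n: 140 * 0.0049633280 = 0.6948659200
Round to 4 dp: 0.6949

0.6949


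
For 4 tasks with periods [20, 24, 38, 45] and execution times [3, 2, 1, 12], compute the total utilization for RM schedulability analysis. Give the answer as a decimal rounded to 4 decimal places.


Compute individual utilizations (exact fractions):
  Task 1: C/T = 3/20 (approx. 0.15)
  Task 2: C/T = 2/24 = 1/12 (approx. 0.0833)
  Task 3: C/T = 1/38 (approx. 0.0263)
  Task 4: C/T = 12/45 = 4/15 (approx. 0.2667)
Total utilization U = 3/20 + 1/12 + 1/38 + 4/15 = 10/19
Rounded to 4 decimal places: U = 0.5263
RM (Liu & Layland) bound for 4 tasks = 0.756828; compare with U = 10/19 (approx. 0.526316)
U <= bound, so schedulable by RM sufficient condition.

0.5263


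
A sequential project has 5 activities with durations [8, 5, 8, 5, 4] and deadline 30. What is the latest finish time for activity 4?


LF(activity 4) = deadline - sum of successor durations
Successors: activities 5 through 5 with durations [4]
Sum of successor durations = 4
LF = 30 - 4 = 26

26


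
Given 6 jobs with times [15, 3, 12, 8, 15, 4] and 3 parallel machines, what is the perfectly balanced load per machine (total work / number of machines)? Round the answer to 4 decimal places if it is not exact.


Total processing time = 15 + 3 + 12 + 8 + 15 + 4 = 57
Number of machines = 3
Ideal balanced load = 57 / 3 = 19.0

19.0


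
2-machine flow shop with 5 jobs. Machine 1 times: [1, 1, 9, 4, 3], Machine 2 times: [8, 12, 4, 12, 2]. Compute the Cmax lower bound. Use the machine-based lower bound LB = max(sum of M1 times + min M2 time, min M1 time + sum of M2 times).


LB1 = sum(M1 times) + min(M2 times) = 18 + 2 = 20
LB2 = min(M1 times) + sum(M2 times) = 1 + 38 = 39
Lower bound = max(LB1, LB2) = max(20, 39) = 39

39


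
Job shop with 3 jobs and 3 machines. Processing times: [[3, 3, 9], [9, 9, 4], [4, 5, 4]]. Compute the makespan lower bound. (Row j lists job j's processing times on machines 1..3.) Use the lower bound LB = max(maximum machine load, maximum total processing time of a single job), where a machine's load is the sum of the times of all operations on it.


Machine loads:
  Machine 1: 3 + 9 + 4 = 16
  Machine 2: 3 + 9 + 5 = 17
  Machine 3: 9 + 4 + 4 = 17
Max machine load = 17
Job totals:
  Job 1: 15
  Job 2: 22
  Job 3: 13
Max job total = 22
Lower bound = max(17, 22) = 22

22


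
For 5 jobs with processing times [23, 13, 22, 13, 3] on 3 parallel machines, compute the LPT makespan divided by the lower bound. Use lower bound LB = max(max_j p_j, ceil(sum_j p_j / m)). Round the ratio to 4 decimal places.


LPT order: [23, 22, 13, 13, 3]
Machine loads after assignment: [23, 25, 26]
LPT makespan = 26
Lower bound = max(max_job, ceil(total/3)) = max(23, 25) = 25
Ratio = 26 / 25 = 1.04

1.04


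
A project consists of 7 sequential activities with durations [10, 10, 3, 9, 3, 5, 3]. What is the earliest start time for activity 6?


Activity 6 starts after activities 1 through 5 complete.
Predecessor durations: [10, 10, 3, 9, 3]
ES = 10 + 10 + 3 + 9 + 3 = 35

35


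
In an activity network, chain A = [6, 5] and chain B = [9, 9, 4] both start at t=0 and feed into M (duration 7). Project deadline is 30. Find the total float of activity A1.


Forward pass: ES(A1) = sum of predecessors on chain A = 0
EF = ES + duration = 0 + 6 = 6
Backward pass: LF(M) = deadline = 30; LS(M) = 30 - 7 = 23
LF(A1) = LS(M) - sum(successors on chain A) = 23 - 5 = 18
LS = LF - duration = 18 - 6 = 12
Total float = LS - ES = 12 - 0 = 12

12


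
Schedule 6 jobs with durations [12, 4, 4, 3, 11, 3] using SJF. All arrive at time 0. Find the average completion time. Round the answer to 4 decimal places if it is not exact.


SJF order (ascending): [3, 3, 4, 4, 11, 12]
Completion times:
  Job 1: burst=3, C=3
  Job 2: burst=3, C=6
  Job 3: burst=4, C=10
  Job 4: burst=4, C=14
  Job 5: burst=11, C=25
  Job 6: burst=12, C=37
Average completion = 95/6 = 15.8333

15.8333


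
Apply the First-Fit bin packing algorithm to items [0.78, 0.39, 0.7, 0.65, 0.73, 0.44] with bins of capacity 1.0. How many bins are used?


Place items sequentially using First-Fit:
  Item 0.78 -> new Bin 1
  Item 0.39 -> new Bin 2
  Item 0.7 -> new Bin 3
  Item 0.65 -> new Bin 4
  Item 0.73 -> new Bin 5
  Item 0.44 -> Bin 2 (now 0.83)
Total bins used = 5

5


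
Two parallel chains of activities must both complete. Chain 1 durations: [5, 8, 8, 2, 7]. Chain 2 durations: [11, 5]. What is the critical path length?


Path A total = 5 + 8 + 8 + 2 + 7 = 30
Path B total = 11 + 5 = 16
Critical path = longest path = max(30, 16) = 30

30


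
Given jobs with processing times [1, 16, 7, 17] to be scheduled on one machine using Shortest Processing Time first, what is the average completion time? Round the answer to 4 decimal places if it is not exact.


Sort jobs by processing time (SPT order): [1, 7, 16, 17]
Compute completion times sequentially:
  Job 1: processing = 1, completes at 1
  Job 2: processing = 7, completes at 8
  Job 3: processing = 16, completes at 24
  Job 4: processing = 17, completes at 41
Sum of completion times = 74
Average completion time = 74/4 = 18.5

18.5


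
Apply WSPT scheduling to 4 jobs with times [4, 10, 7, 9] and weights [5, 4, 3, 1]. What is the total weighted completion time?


Compute p/w ratios and sort ascending (WSPT): [(4, 5), (7, 3), (10, 4), (9, 1)]
Compute weighted completion times:
  Job (p=4,w=5): C=4, w*C=5*4=20
  Job (p=7,w=3): C=11, w*C=3*11=33
  Job (p=10,w=4): C=21, w*C=4*21=84
  Job (p=9,w=1): C=30, w*C=1*30=30
Total weighted completion time = 167

167


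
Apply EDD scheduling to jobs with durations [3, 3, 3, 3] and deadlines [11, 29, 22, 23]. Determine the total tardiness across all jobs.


Sort by due date (EDD order): [(3, 11), (3, 22), (3, 23), (3, 29)]
Compute completion times and tardiness:
  Job 1: p=3, d=11, C=3, tardiness=max(0,3-11)=0
  Job 2: p=3, d=22, C=6, tardiness=max(0,6-22)=0
  Job 3: p=3, d=23, C=9, tardiness=max(0,9-23)=0
  Job 4: p=3, d=29, C=12, tardiness=max(0,12-29)=0
Total tardiness = 0

0


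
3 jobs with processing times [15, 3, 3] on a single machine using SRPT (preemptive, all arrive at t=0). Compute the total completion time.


Since all jobs arrive at t=0, SRPT equals SPT ordering.
SPT order: [3, 3, 15]
Completion times:
  Job 1: p=3, C=3
  Job 2: p=3, C=6
  Job 3: p=15, C=21
Total completion time = 3 + 6 + 21 = 30

30


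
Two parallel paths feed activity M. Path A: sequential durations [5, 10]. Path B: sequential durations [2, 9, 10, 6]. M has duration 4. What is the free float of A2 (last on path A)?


ES(A2) = sum of predecessors on chain A = 5
EF(A2) = ES + duration = 5 + 10 = 15
Successor of A2 is M. ES(M) = max(sum(A), sum(B)) = max(15, 27) = 27
Free float = ES(successor) - EF(current) = 27 - 15 = 12

12


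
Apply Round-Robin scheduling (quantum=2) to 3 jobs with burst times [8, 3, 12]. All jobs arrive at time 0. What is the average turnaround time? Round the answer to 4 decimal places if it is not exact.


Time quantum = 2
Execution trace:
  J1 runs 2 units, time = 2
  J2 runs 2 units, time = 4
  J3 runs 2 units, time = 6
  J1 runs 2 units, time = 8
  J2 runs 1 units, time = 9
  J3 runs 2 units, time = 11
  J1 runs 2 units, time = 13
  J3 runs 2 units, time = 15
  J1 runs 2 units, time = 17
  J3 runs 2 units, time = 19
  J3 runs 2 units, time = 21
  J3 runs 2 units, time = 23
Finish times: [17, 9, 23]
Average turnaround = 49/3 = 16.3333

16.3333


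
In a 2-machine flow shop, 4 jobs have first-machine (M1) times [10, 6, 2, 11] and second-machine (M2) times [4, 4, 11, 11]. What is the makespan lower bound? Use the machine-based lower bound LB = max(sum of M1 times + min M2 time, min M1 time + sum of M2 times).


LB1 = sum(M1 times) + min(M2 times) = 29 + 4 = 33
LB2 = min(M1 times) + sum(M2 times) = 2 + 30 = 32
Lower bound = max(LB1, LB2) = max(33, 32) = 33

33


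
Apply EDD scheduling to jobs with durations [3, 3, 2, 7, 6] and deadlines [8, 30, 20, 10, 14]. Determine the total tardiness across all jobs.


Sort by due date (EDD order): [(3, 8), (7, 10), (6, 14), (2, 20), (3, 30)]
Compute completion times and tardiness:
  Job 1: p=3, d=8, C=3, tardiness=max(0,3-8)=0
  Job 2: p=7, d=10, C=10, tardiness=max(0,10-10)=0
  Job 3: p=6, d=14, C=16, tardiness=max(0,16-14)=2
  Job 4: p=2, d=20, C=18, tardiness=max(0,18-20)=0
  Job 5: p=3, d=30, C=21, tardiness=max(0,21-30)=0
Total tardiness = 2

2


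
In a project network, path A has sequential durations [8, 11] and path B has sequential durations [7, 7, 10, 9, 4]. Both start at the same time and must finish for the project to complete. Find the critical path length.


Path A total = 8 + 11 = 19
Path B total = 7 + 7 + 10 + 9 + 4 = 37
Critical path = longest path = max(19, 37) = 37

37


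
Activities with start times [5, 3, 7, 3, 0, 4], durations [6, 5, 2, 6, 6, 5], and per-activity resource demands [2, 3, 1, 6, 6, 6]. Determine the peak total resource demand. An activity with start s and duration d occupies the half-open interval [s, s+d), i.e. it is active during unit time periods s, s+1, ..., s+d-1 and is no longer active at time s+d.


Each activity i is active on [start_i, start_i + duration_i).
Compute total resource usage per time slot:
  t=0: active resources = [6], total = 6
  t=1: active resources = [6], total = 6
  t=2: active resources = [6], total = 6
  t=3: active resources = [3, 6, 6], total = 15
  t=4: active resources = [3, 6, 6, 6], total = 21
  t=5: active resources = [2, 3, 6, 6, 6], total = 23
  t=6: active resources = [2, 3, 6, 6], total = 17
  t=7: active resources = [2, 3, 1, 6, 6], total = 18
  t=8: active resources = [2, 1, 6, 6], total = 15
  t=9: active resources = [2], total = 2
  t=10: active resources = [2], total = 2
Peak resource demand = 23

23


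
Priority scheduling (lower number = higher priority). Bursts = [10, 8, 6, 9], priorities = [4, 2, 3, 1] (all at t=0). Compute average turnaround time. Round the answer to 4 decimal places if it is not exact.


Sort by priority (ascending = highest first):
Order: [(1, 9), (2, 8), (3, 6), (4, 10)]
Completion times:
  Priority 1, burst=9, C=9
  Priority 2, burst=8, C=17
  Priority 3, burst=6, C=23
  Priority 4, burst=10, C=33
Average turnaround = 82/4 = 20.5

20.5


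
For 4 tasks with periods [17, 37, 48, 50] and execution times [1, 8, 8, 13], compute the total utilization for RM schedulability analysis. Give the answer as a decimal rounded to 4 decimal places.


Compute individual utilizations (exact fractions):
  Task 1: C/T = 1/17 (approx. 0.0588)
  Task 2: C/T = 8/37 (approx. 0.2162)
  Task 3: C/T = 8/48 = 1/6 (approx. 0.1667)
  Task 4: C/T = 13/50 (approx. 0.26)
Total utilization U = 1/17 + 8/37 + 1/6 + 13/50 = 33103/47175
Rounded to 4 decimal places: U = 0.7017
RM (Liu & Layland) bound for 4 tasks = 0.756828; compare with U = 33103/47175 (approx. 0.701706)
U <= bound, so schedulable by RM sufficient condition.

0.7017


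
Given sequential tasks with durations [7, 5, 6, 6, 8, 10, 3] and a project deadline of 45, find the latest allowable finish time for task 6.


LF(activity 6) = deadline - sum of successor durations
Successors: activities 7 through 7 with durations [3]
Sum of successor durations = 3
LF = 45 - 3 = 42

42


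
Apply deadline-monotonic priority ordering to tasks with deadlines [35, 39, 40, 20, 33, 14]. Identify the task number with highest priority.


Sort tasks by relative deadline (ascending):
  Task 6: deadline = 14
  Task 4: deadline = 20
  Task 5: deadline = 33
  Task 1: deadline = 35
  Task 2: deadline = 39
  Task 3: deadline = 40
Priority order (highest first): [6, 4, 5, 1, 2, 3]
Highest priority task = 6

6


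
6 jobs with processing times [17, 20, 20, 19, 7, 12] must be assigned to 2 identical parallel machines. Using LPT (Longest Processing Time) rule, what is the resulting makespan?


Sort jobs in decreasing order (LPT): [20, 20, 19, 17, 12, 7]
Assign each job to the least loaded machine:
  Machine 1: jobs [20, 19, 7], load = 46
  Machine 2: jobs [20, 17, 12], load = 49
Makespan = max load = 49

49


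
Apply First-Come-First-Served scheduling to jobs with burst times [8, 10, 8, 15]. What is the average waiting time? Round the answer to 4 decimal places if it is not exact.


FCFS order (as given): [8, 10, 8, 15]
Waiting times:
  Job 1: wait = 0
  Job 2: wait = 8
  Job 3: wait = 18
  Job 4: wait = 26
Sum of waiting times = 52
Average waiting time = 52/4 = 13.0

13.0


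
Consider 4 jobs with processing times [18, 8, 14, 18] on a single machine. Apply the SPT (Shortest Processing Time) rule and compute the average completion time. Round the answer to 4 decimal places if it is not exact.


Sort jobs by processing time (SPT order): [8, 14, 18, 18]
Compute completion times sequentially:
  Job 1: processing = 8, completes at 8
  Job 2: processing = 14, completes at 22
  Job 3: processing = 18, completes at 40
  Job 4: processing = 18, completes at 58
Sum of completion times = 128
Average completion time = 128/4 = 32.0

32.0


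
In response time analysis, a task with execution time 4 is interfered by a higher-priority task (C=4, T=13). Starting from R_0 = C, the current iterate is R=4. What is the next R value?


R_next = C + ceil(R_prev / T_hp) * C_hp
ceil(4 / 13) = ceil(0.3077) = 1
Interference = 1 * 4 = 4
R_next = 4 + 4 = 8

8


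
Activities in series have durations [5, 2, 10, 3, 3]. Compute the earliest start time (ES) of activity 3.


Activity 3 starts after activities 1 through 2 complete.
Predecessor durations: [5, 2]
ES = 5 + 2 = 7

7


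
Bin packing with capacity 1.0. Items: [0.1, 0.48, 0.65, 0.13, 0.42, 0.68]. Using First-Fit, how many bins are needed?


Place items sequentially using First-Fit:
  Item 0.1 -> new Bin 1
  Item 0.48 -> Bin 1 (now 0.58)
  Item 0.65 -> new Bin 2
  Item 0.13 -> Bin 1 (now 0.71)
  Item 0.42 -> new Bin 3
  Item 0.68 -> new Bin 4
Total bins used = 4

4


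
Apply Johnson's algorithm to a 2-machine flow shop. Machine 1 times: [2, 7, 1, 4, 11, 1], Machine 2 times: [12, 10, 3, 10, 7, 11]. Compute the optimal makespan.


Apply Johnson's rule:
  Group 1 (a <= b): [(3, 1, 3), (6, 1, 11), (1, 2, 12), (4, 4, 10), (2, 7, 10)]
  Group 2 (a > b): [(5, 11, 7)]
Optimal job order: [3, 6, 1, 4, 2, 5]
Schedule:
  Job 3: M1 done at 1, M2 done at 4
  Job 6: M1 done at 2, M2 done at 15
  Job 1: M1 done at 4, M2 done at 27
  Job 4: M1 done at 8, M2 done at 37
  Job 2: M1 done at 15, M2 done at 47
  Job 5: M1 done at 26, M2 done at 54
Makespan = 54

54


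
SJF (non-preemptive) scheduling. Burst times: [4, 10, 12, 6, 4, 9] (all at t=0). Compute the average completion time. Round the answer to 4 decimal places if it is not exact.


SJF order (ascending): [4, 4, 6, 9, 10, 12]
Completion times:
  Job 1: burst=4, C=4
  Job 2: burst=4, C=8
  Job 3: burst=6, C=14
  Job 4: burst=9, C=23
  Job 5: burst=10, C=33
  Job 6: burst=12, C=45
Average completion = 127/6 = 21.1667

21.1667


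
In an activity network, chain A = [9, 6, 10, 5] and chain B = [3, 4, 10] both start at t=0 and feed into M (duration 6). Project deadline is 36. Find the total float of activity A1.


Forward pass: ES(A1) = sum of predecessors on chain A = 0
EF = ES + duration = 0 + 9 = 9
Backward pass: LF(M) = deadline = 36; LS(M) = 36 - 6 = 30
LF(A1) = LS(M) - sum(successors on chain A) = 30 - 21 = 9
LS = LF - duration = 9 - 9 = 0
Total float = LS - ES = 0 - 0 = 0

0


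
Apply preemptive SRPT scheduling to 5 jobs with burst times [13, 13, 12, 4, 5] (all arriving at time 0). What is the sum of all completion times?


Since all jobs arrive at t=0, SRPT equals SPT ordering.
SPT order: [4, 5, 12, 13, 13]
Completion times:
  Job 1: p=4, C=4
  Job 2: p=5, C=9
  Job 3: p=12, C=21
  Job 4: p=13, C=34
  Job 5: p=13, C=47
Total completion time = 4 + 9 + 21 + 34 + 47 = 115

115


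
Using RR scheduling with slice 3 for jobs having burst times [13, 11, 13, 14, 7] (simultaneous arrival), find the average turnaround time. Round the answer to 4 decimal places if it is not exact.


Time quantum = 3
Execution trace:
  J1 runs 3 units, time = 3
  J2 runs 3 units, time = 6
  J3 runs 3 units, time = 9
  J4 runs 3 units, time = 12
  J5 runs 3 units, time = 15
  J1 runs 3 units, time = 18
  J2 runs 3 units, time = 21
  J3 runs 3 units, time = 24
  J4 runs 3 units, time = 27
  J5 runs 3 units, time = 30
  J1 runs 3 units, time = 33
  J2 runs 3 units, time = 36
  J3 runs 3 units, time = 39
  J4 runs 3 units, time = 42
  J5 runs 1 units, time = 43
  J1 runs 3 units, time = 46
  J2 runs 2 units, time = 48
  J3 runs 3 units, time = 51
  J4 runs 3 units, time = 54
  J1 runs 1 units, time = 55
  J3 runs 1 units, time = 56
  J4 runs 2 units, time = 58
Finish times: [55, 48, 56, 58, 43]
Average turnaround = 260/5 = 52.0

52.0


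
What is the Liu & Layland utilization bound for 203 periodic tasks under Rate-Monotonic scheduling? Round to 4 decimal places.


Compute 2^(1/203) = 1.0034203542
Subtract 1: 1.0034203542 - 1 = 0.0034203542
Multiply by n: 203 * 0.0034203542 = 0.6943319026
Round to 4 dp: 0.6943

0.6943


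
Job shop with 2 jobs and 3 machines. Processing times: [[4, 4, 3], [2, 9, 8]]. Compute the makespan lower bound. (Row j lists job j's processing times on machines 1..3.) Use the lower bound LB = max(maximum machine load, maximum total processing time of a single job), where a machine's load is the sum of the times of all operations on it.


Machine loads:
  Machine 1: 4 + 2 = 6
  Machine 2: 4 + 9 = 13
  Machine 3: 3 + 8 = 11
Max machine load = 13
Job totals:
  Job 1: 11
  Job 2: 19
Max job total = 19
Lower bound = max(13, 19) = 19

19


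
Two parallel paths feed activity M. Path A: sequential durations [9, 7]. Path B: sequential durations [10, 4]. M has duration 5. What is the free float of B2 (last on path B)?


ES(B2) = sum of predecessors on chain B = 10
EF(B2) = ES + duration = 10 + 4 = 14
Successor of B2 is M. ES(M) = max(sum(A), sum(B)) = max(16, 14) = 16
Free float = ES(successor) - EF(current) = 16 - 14 = 2

2


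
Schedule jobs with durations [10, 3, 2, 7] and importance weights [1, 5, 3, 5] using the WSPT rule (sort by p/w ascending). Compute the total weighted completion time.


Compute p/w ratios and sort ascending (WSPT): [(3, 5), (2, 3), (7, 5), (10, 1)]
Compute weighted completion times:
  Job (p=3,w=5): C=3, w*C=5*3=15
  Job (p=2,w=3): C=5, w*C=3*5=15
  Job (p=7,w=5): C=12, w*C=5*12=60
  Job (p=10,w=1): C=22, w*C=1*22=22
Total weighted completion time = 112

112


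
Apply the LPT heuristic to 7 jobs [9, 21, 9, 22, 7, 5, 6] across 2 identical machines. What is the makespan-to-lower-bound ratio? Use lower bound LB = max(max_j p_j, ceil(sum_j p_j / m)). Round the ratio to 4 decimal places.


LPT order: [22, 21, 9, 9, 7, 6, 5]
Machine loads after assignment: [42, 37]
LPT makespan = 42
Lower bound = max(max_job, ceil(total/2)) = max(22, 40) = 40
Ratio = 42 / 40 = 1.05

1.05


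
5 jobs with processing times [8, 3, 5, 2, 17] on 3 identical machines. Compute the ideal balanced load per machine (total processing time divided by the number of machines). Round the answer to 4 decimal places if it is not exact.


Total processing time = 8 + 3 + 5 + 2 + 17 = 35
Number of machines = 3
Ideal balanced load = 35 / 3 = 11.6667

11.6667


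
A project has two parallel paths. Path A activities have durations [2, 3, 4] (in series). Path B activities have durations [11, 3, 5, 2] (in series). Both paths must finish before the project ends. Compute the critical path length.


Path A total = 2 + 3 + 4 = 9
Path B total = 11 + 3 + 5 + 2 = 21
Critical path = longest path = max(9, 21) = 21

21


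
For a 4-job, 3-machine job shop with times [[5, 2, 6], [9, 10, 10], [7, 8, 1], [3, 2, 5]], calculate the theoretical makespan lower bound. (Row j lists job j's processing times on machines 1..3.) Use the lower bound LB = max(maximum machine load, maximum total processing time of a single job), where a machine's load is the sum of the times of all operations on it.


Machine loads:
  Machine 1: 5 + 9 + 7 + 3 = 24
  Machine 2: 2 + 10 + 8 + 2 = 22
  Machine 3: 6 + 10 + 1 + 5 = 22
Max machine load = 24
Job totals:
  Job 1: 13
  Job 2: 29
  Job 3: 16
  Job 4: 10
Max job total = 29
Lower bound = max(24, 29) = 29

29


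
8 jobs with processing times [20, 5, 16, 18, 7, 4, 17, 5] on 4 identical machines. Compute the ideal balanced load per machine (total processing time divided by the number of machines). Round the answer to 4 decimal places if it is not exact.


Total processing time = 20 + 5 + 16 + 18 + 7 + 4 + 17 + 5 = 92
Number of machines = 4
Ideal balanced load = 92 / 4 = 23.0

23.0


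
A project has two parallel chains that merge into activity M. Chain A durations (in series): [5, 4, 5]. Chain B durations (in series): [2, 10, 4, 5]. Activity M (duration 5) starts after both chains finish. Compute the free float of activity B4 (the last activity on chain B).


ES(B4) = sum of predecessors on chain B = 16
EF(B4) = ES + duration = 16 + 5 = 21
Successor of B4 is M. ES(M) = max(sum(A), sum(B)) = max(14, 21) = 21
Free float = ES(successor) - EF(current) = 21 - 21 = 0

0


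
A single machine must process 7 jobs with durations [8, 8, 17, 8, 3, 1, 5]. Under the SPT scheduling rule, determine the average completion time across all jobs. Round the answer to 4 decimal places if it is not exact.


Sort jobs by processing time (SPT order): [1, 3, 5, 8, 8, 8, 17]
Compute completion times sequentially:
  Job 1: processing = 1, completes at 1
  Job 2: processing = 3, completes at 4
  Job 3: processing = 5, completes at 9
  Job 4: processing = 8, completes at 17
  Job 5: processing = 8, completes at 25
  Job 6: processing = 8, completes at 33
  Job 7: processing = 17, completes at 50
Sum of completion times = 139
Average completion time = 139/7 = 19.8571

19.8571


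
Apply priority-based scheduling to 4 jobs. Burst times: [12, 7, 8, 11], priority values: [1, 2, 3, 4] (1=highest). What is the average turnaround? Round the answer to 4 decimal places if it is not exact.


Sort by priority (ascending = highest first):
Order: [(1, 12), (2, 7), (3, 8), (4, 11)]
Completion times:
  Priority 1, burst=12, C=12
  Priority 2, burst=7, C=19
  Priority 3, burst=8, C=27
  Priority 4, burst=11, C=38
Average turnaround = 96/4 = 24.0

24.0


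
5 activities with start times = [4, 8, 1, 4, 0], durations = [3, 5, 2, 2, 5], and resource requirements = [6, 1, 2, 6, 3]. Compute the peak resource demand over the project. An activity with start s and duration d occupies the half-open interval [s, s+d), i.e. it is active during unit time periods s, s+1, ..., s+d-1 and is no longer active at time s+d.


Each activity i is active on [start_i, start_i + duration_i).
Compute total resource usage per time slot:
  t=0: active resources = [3], total = 3
  t=1: active resources = [2, 3], total = 5
  t=2: active resources = [2, 3], total = 5
  t=3: active resources = [3], total = 3
  t=4: active resources = [6, 6, 3], total = 15
  t=5: active resources = [6, 6], total = 12
  t=6: active resources = [6], total = 6
  t=7: active resources = [], total = 0
  t=8: active resources = [1], total = 1
  t=9: active resources = [1], total = 1
  t=10: active resources = [1], total = 1
  t=11: active resources = [1], total = 1
  t=12: active resources = [1], total = 1
Peak resource demand = 15

15


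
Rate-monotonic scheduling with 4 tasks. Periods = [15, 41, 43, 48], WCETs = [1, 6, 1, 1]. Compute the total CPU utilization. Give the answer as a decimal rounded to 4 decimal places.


Compute individual utilizations (exact fractions):
  Task 1: C/T = 1/15 (approx. 0.0667)
  Task 2: C/T = 6/41 (approx. 0.1463)
  Task 3: C/T = 1/43 (approx. 0.0233)
  Task 4: C/T = 1/48 (approx. 0.0208)
Total utilization U = 1/15 + 6/41 + 1/43 + 1/48 = 36261/141040
Rounded to 4 decimal places: U = 0.2571
RM (Liu & Layland) bound for 4 tasks = 0.756828; compare with U = 36261/141040 (approx. 0.257097)
U <= bound, so schedulable by RM sufficient condition.

0.2571


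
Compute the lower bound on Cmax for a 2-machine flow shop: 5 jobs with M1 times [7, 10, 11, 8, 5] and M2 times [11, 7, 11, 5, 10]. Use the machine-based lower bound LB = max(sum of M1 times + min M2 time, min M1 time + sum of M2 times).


LB1 = sum(M1 times) + min(M2 times) = 41 + 5 = 46
LB2 = min(M1 times) + sum(M2 times) = 5 + 44 = 49
Lower bound = max(LB1, LB2) = max(46, 49) = 49

49


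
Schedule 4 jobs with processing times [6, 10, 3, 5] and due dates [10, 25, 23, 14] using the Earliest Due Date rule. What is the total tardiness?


Sort by due date (EDD order): [(6, 10), (5, 14), (3, 23), (10, 25)]
Compute completion times and tardiness:
  Job 1: p=6, d=10, C=6, tardiness=max(0,6-10)=0
  Job 2: p=5, d=14, C=11, tardiness=max(0,11-14)=0
  Job 3: p=3, d=23, C=14, tardiness=max(0,14-23)=0
  Job 4: p=10, d=25, C=24, tardiness=max(0,24-25)=0
Total tardiness = 0

0


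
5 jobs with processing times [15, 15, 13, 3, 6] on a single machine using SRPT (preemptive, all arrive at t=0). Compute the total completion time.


Since all jobs arrive at t=0, SRPT equals SPT ordering.
SPT order: [3, 6, 13, 15, 15]
Completion times:
  Job 1: p=3, C=3
  Job 2: p=6, C=9
  Job 3: p=13, C=22
  Job 4: p=15, C=37
  Job 5: p=15, C=52
Total completion time = 3 + 9 + 22 + 37 + 52 = 123

123


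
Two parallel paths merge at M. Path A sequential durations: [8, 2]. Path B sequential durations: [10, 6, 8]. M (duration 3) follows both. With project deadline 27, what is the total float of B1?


Forward pass: ES(B1) = sum of predecessors on chain B = 0
EF = ES + duration = 0 + 10 = 10
Backward pass: LF(M) = deadline = 27; LS(M) = 27 - 3 = 24
LF(B1) = LS(M) - sum(successors on chain B) = 24 - 14 = 10
LS = LF - duration = 10 - 10 = 0
Total float = LS - ES = 0 - 0 = 0

0


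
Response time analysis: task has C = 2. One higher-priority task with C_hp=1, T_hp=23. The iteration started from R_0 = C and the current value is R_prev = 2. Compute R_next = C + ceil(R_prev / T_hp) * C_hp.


R_next = C + ceil(R_prev / T_hp) * C_hp
ceil(2 / 23) = ceil(0.087) = 1
Interference = 1 * 1 = 1
R_next = 2 + 1 = 3

3


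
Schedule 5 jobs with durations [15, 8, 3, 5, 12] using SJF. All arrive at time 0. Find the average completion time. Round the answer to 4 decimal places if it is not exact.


SJF order (ascending): [3, 5, 8, 12, 15]
Completion times:
  Job 1: burst=3, C=3
  Job 2: burst=5, C=8
  Job 3: burst=8, C=16
  Job 4: burst=12, C=28
  Job 5: burst=15, C=43
Average completion = 98/5 = 19.6

19.6


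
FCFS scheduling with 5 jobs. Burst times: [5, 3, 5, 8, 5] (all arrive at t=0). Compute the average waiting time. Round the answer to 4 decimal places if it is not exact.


FCFS order (as given): [5, 3, 5, 8, 5]
Waiting times:
  Job 1: wait = 0
  Job 2: wait = 5
  Job 3: wait = 8
  Job 4: wait = 13
  Job 5: wait = 21
Sum of waiting times = 47
Average waiting time = 47/5 = 9.4

9.4


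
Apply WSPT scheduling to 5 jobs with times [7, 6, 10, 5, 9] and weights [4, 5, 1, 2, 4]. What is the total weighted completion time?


Compute p/w ratios and sort ascending (WSPT): [(6, 5), (7, 4), (9, 4), (5, 2), (10, 1)]
Compute weighted completion times:
  Job (p=6,w=5): C=6, w*C=5*6=30
  Job (p=7,w=4): C=13, w*C=4*13=52
  Job (p=9,w=4): C=22, w*C=4*22=88
  Job (p=5,w=2): C=27, w*C=2*27=54
  Job (p=10,w=1): C=37, w*C=1*37=37
Total weighted completion time = 261

261


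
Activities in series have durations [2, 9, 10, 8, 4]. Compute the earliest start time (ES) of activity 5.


Activity 5 starts after activities 1 through 4 complete.
Predecessor durations: [2, 9, 10, 8]
ES = 2 + 9 + 10 + 8 = 29

29


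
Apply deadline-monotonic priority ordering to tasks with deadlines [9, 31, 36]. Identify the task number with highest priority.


Sort tasks by relative deadline (ascending):
  Task 1: deadline = 9
  Task 2: deadline = 31
  Task 3: deadline = 36
Priority order (highest first): [1, 2, 3]
Highest priority task = 1

1


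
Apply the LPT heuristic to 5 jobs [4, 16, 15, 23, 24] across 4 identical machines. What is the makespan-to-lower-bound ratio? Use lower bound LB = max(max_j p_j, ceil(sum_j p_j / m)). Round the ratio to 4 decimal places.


LPT order: [24, 23, 16, 15, 4]
Machine loads after assignment: [24, 23, 16, 19]
LPT makespan = 24
Lower bound = max(max_job, ceil(total/4)) = max(24, 21) = 24
Ratio = 24 / 24 = 1.0

1.0


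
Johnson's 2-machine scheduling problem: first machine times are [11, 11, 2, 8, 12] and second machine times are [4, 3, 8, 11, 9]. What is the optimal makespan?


Apply Johnson's rule:
  Group 1 (a <= b): [(3, 2, 8), (4, 8, 11)]
  Group 2 (a > b): [(5, 12, 9), (1, 11, 4), (2, 11, 3)]
Optimal job order: [3, 4, 5, 1, 2]
Schedule:
  Job 3: M1 done at 2, M2 done at 10
  Job 4: M1 done at 10, M2 done at 21
  Job 5: M1 done at 22, M2 done at 31
  Job 1: M1 done at 33, M2 done at 37
  Job 2: M1 done at 44, M2 done at 47
Makespan = 47

47


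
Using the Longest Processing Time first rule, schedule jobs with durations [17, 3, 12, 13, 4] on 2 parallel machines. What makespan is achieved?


Sort jobs in decreasing order (LPT): [17, 13, 12, 4, 3]
Assign each job to the least loaded machine:
  Machine 1: jobs [17, 4, 3], load = 24
  Machine 2: jobs [13, 12], load = 25
Makespan = max load = 25

25


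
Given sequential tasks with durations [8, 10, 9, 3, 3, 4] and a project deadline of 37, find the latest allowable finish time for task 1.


LF(activity 1) = deadline - sum of successor durations
Successors: activities 2 through 6 with durations [10, 9, 3, 3, 4]
Sum of successor durations = 29
LF = 37 - 29 = 8

8


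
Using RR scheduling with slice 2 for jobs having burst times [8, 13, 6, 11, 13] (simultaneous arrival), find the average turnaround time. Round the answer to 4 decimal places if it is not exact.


Time quantum = 2
Execution trace:
  J1 runs 2 units, time = 2
  J2 runs 2 units, time = 4
  J3 runs 2 units, time = 6
  J4 runs 2 units, time = 8
  J5 runs 2 units, time = 10
  J1 runs 2 units, time = 12
  J2 runs 2 units, time = 14
  J3 runs 2 units, time = 16
  J4 runs 2 units, time = 18
  J5 runs 2 units, time = 20
  J1 runs 2 units, time = 22
  J2 runs 2 units, time = 24
  J3 runs 2 units, time = 26
  J4 runs 2 units, time = 28
  J5 runs 2 units, time = 30
  J1 runs 2 units, time = 32
  J2 runs 2 units, time = 34
  J4 runs 2 units, time = 36
  J5 runs 2 units, time = 38
  J2 runs 2 units, time = 40
  J4 runs 2 units, time = 42
  J5 runs 2 units, time = 44
  J2 runs 2 units, time = 46
  J4 runs 1 units, time = 47
  J5 runs 2 units, time = 49
  J2 runs 1 units, time = 50
  J5 runs 1 units, time = 51
Finish times: [32, 50, 26, 47, 51]
Average turnaround = 206/5 = 41.2

41.2


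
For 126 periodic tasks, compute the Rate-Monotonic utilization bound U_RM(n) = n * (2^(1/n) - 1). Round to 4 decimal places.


Compute 2^(1/126) = 1.0055163273
Subtract 1: 1.0055163273 - 1 = 0.0055163273
Multiply by n: 126 * 0.0055163273 = 0.6950572398
Round to 4 dp: 0.6951

0.6951


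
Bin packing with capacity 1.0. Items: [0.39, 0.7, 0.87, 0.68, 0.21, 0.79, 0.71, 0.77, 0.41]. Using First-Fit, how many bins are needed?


Place items sequentially using First-Fit:
  Item 0.39 -> new Bin 1
  Item 0.7 -> new Bin 2
  Item 0.87 -> new Bin 3
  Item 0.68 -> new Bin 4
  Item 0.21 -> Bin 1 (now 0.6)
  Item 0.79 -> new Bin 5
  Item 0.71 -> new Bin 6
  Item 0.77 -> new Bin 7
  Item 0.41 -> new Bin 8
Total bins used = 8

8


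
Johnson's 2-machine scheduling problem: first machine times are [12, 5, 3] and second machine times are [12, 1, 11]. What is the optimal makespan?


Apply Johnson's rule:
  Group 1 (a <= b): [(3, 3, 11), (1, 12, 12)]
  Group 2 (a > b): [(2, 5, 1)]
Optimal job order: [3, 1, 2]
Schedule:
  Job 3: M1 done at 3, M2 done at 14
  Job 1: M1 done at 15, M2 done at 27
  Job 2: M1 done at 20, M2 done at 28
Makespan = 28

28


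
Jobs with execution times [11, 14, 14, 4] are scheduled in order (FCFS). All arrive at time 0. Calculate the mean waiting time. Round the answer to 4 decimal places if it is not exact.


FCFS order (as given): [11, 14, 14, 4]
Waiting times:
  Job 1: wait = 0
  Job 2: wait = 11
  Job 3: wait = 25
  Job 4: wait = 39
Sum of waiting times = 75
Average waiting time = 75/4 = 18.75

18.75


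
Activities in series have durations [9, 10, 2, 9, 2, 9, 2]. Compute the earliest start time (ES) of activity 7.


Activity 7 starts after activities 1 through 6 complete.
Predecessor durations: [9, 10, 2, 9, 2, 9]
ES = 9 + 10 + 2 + 9 + 2 + 9 = 41

41


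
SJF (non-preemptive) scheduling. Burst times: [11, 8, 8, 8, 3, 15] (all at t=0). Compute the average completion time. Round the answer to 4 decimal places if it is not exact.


SJF order (ascending): [3, 8, 8, 8, 11, 15]
Completion times:
  Job 1: burst=3, C=3
  Job 2: burst=8, C=11
  Job 3: burst=8, C=19
  Job 4: burst=8, C=27
  Job 5: burst=11, C=38
  Job 6: burst=15, C=53
Average completion = 151/6 = 25.1667

25.1667


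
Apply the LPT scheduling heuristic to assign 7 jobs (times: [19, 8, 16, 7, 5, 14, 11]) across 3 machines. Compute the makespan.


Sort jobs in decreasing order (LPT): [19, 16, 14, 11, 8, 7, 5]
Assign each job to the least loaded machine:
  Machine 1: jobs [19, 7], load = 26
  Machine 2: jobs [16, 8, 5], load = 29
  Machine 3: jobs [14, 11], load = 25
Makespan = max load = 29

29


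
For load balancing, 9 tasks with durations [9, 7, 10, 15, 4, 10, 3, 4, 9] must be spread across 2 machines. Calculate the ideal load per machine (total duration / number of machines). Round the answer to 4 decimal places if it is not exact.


Total processing time = 9 + 7 + 10 + 15 + 4 + 10 + 3 + 4 + 9 = 71
Number of machines = 2
Ideal balanced load = 71 / 2 = 35.5

35.5


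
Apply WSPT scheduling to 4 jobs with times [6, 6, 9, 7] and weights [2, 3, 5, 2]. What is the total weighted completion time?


Compute p/w ratios and sort ascending (WSPT): [(9, 5), (6, 3), (6, 2), (7, 2)]
Compute weighted completion times:
  Job (p=9,w=5): C=9, w*C=5*9=45
  Job (p=6,w=3): C=15, w*C=3*15=45
  Job (p=6,w=2): C=21, w*C=2*21=42
  Job (p=7,w=2): C=28, w*C=2*28=56
Total weighted completion time = 188

188


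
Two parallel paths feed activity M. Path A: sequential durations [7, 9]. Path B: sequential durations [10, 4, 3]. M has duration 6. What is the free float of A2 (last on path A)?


ES(A2) = sum of predecessors on chain A = 7
EF(A2) = ES + duration = 7 + 9 = 16
Successor of A2 is M. ES(M) = max(sum(A), sum(B)) = max(16, 17) = 17
Free float = ES(successor) - EF(current) = 17 - 16 = 1

1


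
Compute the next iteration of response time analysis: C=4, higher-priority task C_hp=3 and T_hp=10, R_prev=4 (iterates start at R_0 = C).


R_next = C + ceil(R_prev / T_hp) * C_hp
ceil(4 / 10) = ceil(0.4) = 1
Interference = 1 * 3 = 3
R_next = 4 + 3 = 7

7


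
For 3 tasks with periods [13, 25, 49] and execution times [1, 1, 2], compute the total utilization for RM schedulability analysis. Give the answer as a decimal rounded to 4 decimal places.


Compute individual utilizations (exact fractions):
  Task 1: C/T = 1/13 (approx. 0.0769)
  Task 2: C/T = 1/25 (approx. 0.04)
  Task 3: C/T = 2/49 (approx. 0.0408)
Total utilization U = 1/13 + 1/25 + 2/49 = 2512/15925
Rounded to 4 decimal places: U = 0.1577
RM (Liu & Layland) bound for 3 tasks = 0.779763; compare with U = 2512/15925 (approx. 0.157739)
U <= bound, so schedulable by RM sufficient condition.

0.1577


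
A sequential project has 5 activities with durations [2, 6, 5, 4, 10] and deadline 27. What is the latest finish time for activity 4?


LF(activity 4) = deadline - sum of successor durations
Successors: activities 5 through 5 with durations [10]
Sum of successor durations = 10
LF = 27 - 10 = 17

17


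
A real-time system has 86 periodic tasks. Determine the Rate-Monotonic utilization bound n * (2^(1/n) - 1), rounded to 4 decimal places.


Compute 2^(1/86) = 1.0080924190
Subtract 1: 1.0080924190 - 1 = 0.0080924190
Multiply by n: 86 * 0.0080924190 = 0.6959480340
Round to 4 dp: 0.6959

0.6959


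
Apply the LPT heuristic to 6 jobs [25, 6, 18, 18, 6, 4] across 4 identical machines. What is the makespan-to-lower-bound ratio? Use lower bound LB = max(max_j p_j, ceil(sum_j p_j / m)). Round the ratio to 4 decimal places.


LPT order: [25, 18, 18, 6, 6, 4]
Machine loads after assignment: [25, 18, 18, 16]
LPT makespan = 25
Lower bound = max(max_job, ceil(total/4)) = max(25, 20) = 25
Ratio = 25 / 25 = 1.0

1.0


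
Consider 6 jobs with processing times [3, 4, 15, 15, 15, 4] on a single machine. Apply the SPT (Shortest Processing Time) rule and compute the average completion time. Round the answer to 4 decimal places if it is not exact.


Sort jobs by processing time (SPT order): [3, 4, 4, 15, 15, 15]
Compute completion times sequentially:
  Job 1: processing = 3, completes at 3
  Job 2: processing = 4, completes at 7
  Job 3: processing = 4, completes at 11
  Job 4: processing = 15, completes at 26
  Job 5: processing = 15, completes at 41
  Job 6: processing = 15, completes at 56
Sum of completion times = 144
Average completion time = 144/6 = 24.0

24.0


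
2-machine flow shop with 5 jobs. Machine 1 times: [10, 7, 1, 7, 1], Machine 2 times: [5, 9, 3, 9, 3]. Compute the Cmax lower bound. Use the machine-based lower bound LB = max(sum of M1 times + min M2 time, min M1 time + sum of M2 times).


LB1 = sum(M1 times) + min(M2 times) = 26 + 3 = 29
LB2 = min(M1 times) + sum(M2 times) = 1 + 29 = 30
Lower bound = max(LB1, LB2) = max(29, 30) = 30

30
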